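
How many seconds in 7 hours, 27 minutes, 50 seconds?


Hours: 7 × 3600 = 25200
Minutes: 27 × 60 = 1620
Seconds: 50
Total = 25200 + 1620 + 50 = 26870

26870 seconds


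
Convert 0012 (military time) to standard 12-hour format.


Hour: 0
0 → 12 AM (midnight)

12:12 AM


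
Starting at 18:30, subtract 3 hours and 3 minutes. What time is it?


Start: 1110 minutes from midnight
Subtract: 183 minutes
Remaining: 1110 - 183 = 927
Hours: 15, Minutes: 27

15:27


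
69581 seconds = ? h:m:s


19h 19m 41s

Hours: 69581 ÷ 3600 = 19 remainder 1181
Minutes: 1181 ÷ 60 = 19 remainder 41
Seconds: 41


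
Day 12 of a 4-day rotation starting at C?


Shifts: A, B, C, D
Start: C (index 2)
Day 12: (2 + 12 - 1) mod 4
= 13 mod 4
= 1
Index 1 → shift B

Shift B


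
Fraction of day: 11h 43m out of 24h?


0.4882 (48.82%)

Total minutes: 11×60 + 43 = 703
Day = 24×60 = 1440 minutes
Fraction = 703/1440 ≈ 0.4882
As a percentage: 703/1440 × 100 ≈ 48.82%


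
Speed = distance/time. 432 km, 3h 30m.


Distance: 432 km
Time: 3h 30m = 210 min = 210/60 = 7/2 hours
Speed = 432 ÷ (7/2) = 432 × 2 / 7 = 864/7 ≈ 123.4 km/h

123.4 km/h


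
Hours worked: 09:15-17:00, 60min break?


6h 45m (405 minutes)

Total time = (17×60+0) - (9×60+15)
= 1020 - 555 = 465 min
Minus break: 465 - 60 = 405 min
= 6h 45m


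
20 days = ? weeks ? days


Weeks: 20 ÷ 7 = 2 remainder 6

2 weeks 6 days


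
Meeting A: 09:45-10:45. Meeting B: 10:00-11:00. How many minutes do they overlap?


Meeting A: 585-645 (in minutes from midnight)
Meeting B: 600-660
Overlap start = max(585, 600) = 600
Overlap end = min(645, 660) = 645
Overlap = max(0, 645 - 600) = 45 min

45 minutes


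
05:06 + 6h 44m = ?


Start: 306 minutes from midnight
Add: 404 minutes
Total: 710 minutes
Hours: 710 ÷ 60 = 11 remainder 50

11:50


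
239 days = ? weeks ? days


34 weeks 1 days

Weeks: 239 ÷ 7 = 34 remainder 1


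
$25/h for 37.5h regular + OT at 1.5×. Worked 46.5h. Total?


$1275.00

Regular: 37.5h × $25 = $937.50
Overtime: 46.5 - 37.5 = 9.0h
OT pay: 9.0h × $25 × 1.5 = $337.50
Total = $937.50 + $337.50 = $1275.00


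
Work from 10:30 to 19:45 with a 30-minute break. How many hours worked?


Total time = (19×60+45) - (10×60+30)
= 1185 - 630 = 555 min
Minus break: 555 - 30 = 525 min
= 8h 45m

8h 45m (525 minutes)


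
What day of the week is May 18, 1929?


Zeller's congruence:
q=18, m=5, k=29, j=19
h = (18 + ⌊13×6/5⌋ + 29 + ⌊29/4⌋ + ⌊19/4⌋ - 2×19) mod 7
= (18 + 15 + 29 + 7 + 4 - 38) mod 7
= 35 mod 7 = 0
h=0 → Saturday

Saturday


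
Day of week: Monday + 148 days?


Tuesday

Start: Monday (index 0)
(0 + 148) mod 7
= 148 mod 7
= 1
Index 1 → Tuesday


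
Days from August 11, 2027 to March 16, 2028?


218 days

From August 11, 2027 to March 16, 2028
Rest of August 2027: 31 - 11 = 20
Full months: September 30, October 31, November 30, December 31, January 31, February 2028 29
Days into March 2028: 16
Total = 20 + 30 + 31 + 30 + 31 + 31 + 29 + 16 = 218 days


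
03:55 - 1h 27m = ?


02:28

Start: 235 minutes from midnight
Subtract: 87 minutes
Remaining: 235 - 87 = 148
Hours: 2, Minutes: 28


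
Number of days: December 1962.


Month: December (month 12)
December has 31 days

31 days


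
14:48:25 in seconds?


Hours: 14 × 3600 = 50400
Minutes: 48 × 60 = 2880
Seconds: 25
Total = 50400 + 2880 + 25 = 53305

53305 seconds


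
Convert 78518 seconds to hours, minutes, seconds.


Hours: 78518 ÷ 3600 = 21 remainder 2918
Minutes: 2918 ÷ 60 = 48 remainder 38
Seconds: 38

21h 48m 38s


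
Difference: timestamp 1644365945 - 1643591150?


774795 seconds (215.2 hours / 8.97 days)

Difference = 1644365945 - 1643591150 = 774795 seconds
In hours: 774795 / 3600 ≈ 215.2
In days: 774795 / 86400 ≈ 8.97


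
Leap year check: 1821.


No

Rules: divisible by 4 AND (not by 100 OR by 400)
1821 ÷ 4 = 455 remainder 1 → not divisible by 4
Not divisible by 4 → not a leap year


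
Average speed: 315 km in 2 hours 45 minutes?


Distance: 315 km
Time: 2h 45m = 165 min = 165/60 = 11/4 hours
Speed = 315 ÷ (11/4) = 315 × 4 / 11 = 1260/11 ≈ 114.5 km/h

114.5 km/h


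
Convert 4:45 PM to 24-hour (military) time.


Input: 4:45 PM
PM: 4 + 12 = 16

16:45


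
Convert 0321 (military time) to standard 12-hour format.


3:21 AM

Hour: 3
3 < 12 → AM


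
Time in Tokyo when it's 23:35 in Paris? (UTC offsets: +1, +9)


07:35 (next day)

Time difference = UTC+9 - UTC+1 = +8 hours
New hour = (23 + 8) mod 24
= 31 mod 24 = 7
Minutes unchanged → 07:35; 31 ≥ 24 → next day


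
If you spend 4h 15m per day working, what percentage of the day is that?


17.7%

Time: 255 minutes
Day: 1440 minutes
Percentage = (255/1440) × 100 ≈ 17.7%


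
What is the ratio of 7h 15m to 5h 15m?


29:21 (1.38)

Duration 1: 435 minutes
Duration 2: 315 minutes
Ratio = 435:315
GCD = 15
Simplified = 29:21
As a decimal: 29/21 ≈ 1.38


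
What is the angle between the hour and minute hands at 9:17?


Hour hand = 9×30 + 17×0.5 = 278.5°
Minute hand = 17×6 = 102°
Difference = |278.5 - 102| = 176.5°

176.5°


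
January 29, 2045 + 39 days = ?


Start: January 29, 2045
Add 39 days
January 29 → February 1: 31 - 29 + 1 = 3 days (39 - 3 = 36 left)
February 1 → March 1: 28 - 1 + 1 = 28 days (36 - 28 = 8 left)
March 1 + 8 = March 9, 2045

March 9, 2045


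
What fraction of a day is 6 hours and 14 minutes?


0.2597 (25.97%)

Total minutes: 6×60 + 14 = 374
Day = 24×60 = 1440 minutes
Fraction = 374/1440 ≈ 0.2597
As a percentage: 374/1440 × 100 ≈ 25.97%


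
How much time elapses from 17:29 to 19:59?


End time in minutes: 19×60 + 59 = 1199
Start time in minutes: 17×60 + 29 = 1049
Difference = 1199 - 1049 = 150 minutes
= 2 hours 30 minutes

2h 30m


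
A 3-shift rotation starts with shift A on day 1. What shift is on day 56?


Shifts: A, B, C
Start: A (index 0)
Day 56: (0 + 56 - 1) mod 3
= 55 mod 3
= 1
Index 1 → shift B

Shift B


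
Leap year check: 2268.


Rules: divisible by 4 AND (not by 100 OR by 400)
2268 ÷ 4 = 567 exactly → divisible by 4
2268 ÷ 100 = 22 remainder 68 → not divisible by 100
Divisible by 4 but not by 100 → leap year

Yes


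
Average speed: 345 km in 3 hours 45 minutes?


Distance: 345 km
Time: 3h 45m = 225 min = 225/60 = 15/4 hours
Speed = 345 ÷ (15/4) = 345 × 4 / 15 = 1380/15 = 92.0 km/h

92.0 km/h


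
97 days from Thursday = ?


Wednesday

Start: Thursday (index 3)
(3 + 97) mod 7
= 100 mod 7
= 2
Index 2 → Wednesday


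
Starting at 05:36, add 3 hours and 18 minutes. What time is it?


08:54

Start: 336 minutes from midnight
Add: 198 minutes
Total: 534 minutes
Hours: 534 ÷ 60 = 8 remainder 54


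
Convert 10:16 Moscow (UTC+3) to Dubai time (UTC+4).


Time difference = UTC+4 - UTC+3 = +1 hours
New hour = (10 + 1) mod 24
= 11 mod 24 = 11
Minutes unchanged → 11:16

11:16


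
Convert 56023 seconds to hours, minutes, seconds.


Hours: 56023 ÷ 3600 = 15 remainder 2023
Minutes: 2023 ÷ 60 = 33 remainder 43
Seconds: 43

15h 33m 43s


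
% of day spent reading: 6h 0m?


25.0%

Time: 360 minutes
Day: 1440 minutes
Percentage = (360/1440) × 100 = 25.0%


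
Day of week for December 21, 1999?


Zeller's congruence:
q=21, m=12, k=99, j=19
h = (21 + ⌊13×13/5⌋ + 99 + ⌊99/4⌋ + ⌊19/4⌋ - 2×19) mod 7
= (21 + 33 + 99 + 24 + 4 - 38) mod 7
= 143 mod 7 = 3
h=3 → Tuesday

Tuesday


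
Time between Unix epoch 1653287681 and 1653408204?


120523 seconds (33.5 hours / 1.39 days)

Difference = 1653408204 - 1653287681 = 120523 seconds
In hours: 120523 / 3600 ≈ 33.5
In days: 120523 / 86400 ≈ 1.39


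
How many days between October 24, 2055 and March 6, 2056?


134 days

From October 24, 2055 to March 6, 2056
Rest of October 2055: 31 - 24 = 7
Full months: November 30, December 31, January 31, February 2056 29
Days into March 2056: 6
Total = 7 + 30 + 31 + 31 + 29 + 6 = 134 days


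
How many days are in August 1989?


31 days

Month: August (month 8)
August has 31 days


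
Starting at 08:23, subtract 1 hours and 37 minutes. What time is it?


Start: 503 minutes from midnight
Subtract: 97 minutes
Remaining: 503 - 97 = 406
Hours: 6, Minutes: 46

06:46


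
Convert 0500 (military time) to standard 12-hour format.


5:00 AM

Hour: 5
5 < 12 → AM


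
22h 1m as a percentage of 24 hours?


0.9174 (91.74%)

Total minutes: 22×60 + 1 = 1321
Day = 24×60 = 1440 minutes
Fraction = 1321/1440 ≈ 0.9174
As a percentage: 1321/1440 × 100 ≈ 91.74%


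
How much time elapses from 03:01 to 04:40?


1h 39m

End time in minutes: 4×60 + 40 = 280
Start time in minutes: 3×60 + 1 = 181
Difference = 280 - 181 = 99 minutes
= 1 hours 39 minutes


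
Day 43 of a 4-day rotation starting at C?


Shift A

Shifts: A, B, C, D
Start: C (index 2)
Day 43: (2 + 43 - 1) mod 4
= 44 mod 4
= 0
Index 0 → shift A


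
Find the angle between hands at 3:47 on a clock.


Hour hand = 3×30 + 47×0.5 = 113.5°
Minute hand = 47×6 = 282°
Difference = |113.5 - 282| = 168.5°

168.5°


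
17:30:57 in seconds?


63057 seconds

Hours: 17 × 3600 = 61200
Minutes: 30 × 60 = 1800
Seconds: 57
Total = 61200 + 1800 + 57 = 63057


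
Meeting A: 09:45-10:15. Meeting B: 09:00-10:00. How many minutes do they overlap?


Meeting A: 585-615 (in minutes from midnight)
Meeting B: 540-600
Overlap start = max(585, 540) = 585
Overlap end = min(615, 600) = 600
Overlap = max(0, 600 - 585) = 15 min

15 minutes


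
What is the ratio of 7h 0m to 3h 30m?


Duration 1: 420 minutes
Duration 2: 210 minutes
Ratio = 420:210
GCD = 210
Simplified = 2:1
As a decimal: 2/1 = 2.00

2:1 (2.00)


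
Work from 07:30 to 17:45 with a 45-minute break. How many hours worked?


Total time = (17×60+45) - (7×60+30)
= 1065 - 450 = 615 min
Minus break: 615 - 45 = 570 min
= 9h 30m

9h 30m (570 minutes)


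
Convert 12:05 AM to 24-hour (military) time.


Input: 12:05 AM
12 AM → 00 (midnight)

00:05


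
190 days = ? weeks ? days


Weeks: 190 ÷ 7 = 27 remainder 1

27 weeks 1 days


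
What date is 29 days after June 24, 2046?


Start: June 24, 2046
Add 29 days
June 24 → July 1: 30 - 24 + 1 = 7 days (29 - 7 = 22 left)
July 1 + 22 = July 23, 2046

July 23, 2046


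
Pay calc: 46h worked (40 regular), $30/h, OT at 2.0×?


$1560.00

Regular: 40h × $30 = $1200.00
Overtime: 46 - 40 = 6h
OT pay: 6h × $30 × 2.0 = $360.00
Total = $1200.00 + $360.00 = $1560.00


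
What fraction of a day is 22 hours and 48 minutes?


Total minutes: 22×60 + 48 = 1368
Day = 24×60 = 1440 minutes
Fraction = 1368/1440 = 0.9500
As a percentage: 1368/1440 × 100 = 95.00%

0.9500 (95.00%)


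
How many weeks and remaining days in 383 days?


54 weeks 5 days

Weeks: 383 ÷ 7 = 54 remainder 5


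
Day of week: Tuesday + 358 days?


Wednesday

Start: Tuesday (index 1)
(1 + 358) mod 7
= 359 mod 7
= 2
Index 2 → Wednesday


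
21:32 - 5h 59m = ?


Start: 1292 minutes from midnight
Subtract: 359 minutes
Remaining: 1292 - 359 = 933
Hours: 15, Minutes: 33

15:33


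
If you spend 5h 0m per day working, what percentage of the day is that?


Time: 300 minutes
Day: 1440 minutes
Percentage = (300/1440) × 100 ≈ 20.8%

20.8%


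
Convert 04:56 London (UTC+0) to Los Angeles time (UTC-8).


20:56 (previous day)

Time difference = UTC-8 - UTC+0 = -8 hours
New hour = (4 -8) mod 24
= -4 mod 24 = 20
Minutes unchanged → 20:56; -4 < 0 → previous day


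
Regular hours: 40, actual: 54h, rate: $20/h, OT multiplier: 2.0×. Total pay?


$1360.00

Regular: 40h × $20 = $800.00
Overtime: 54 - 40 = 14h
OT pay: 14h × $20 × 2.0 = $560.00
Total = $800.00 + $560.00 = $1360.00


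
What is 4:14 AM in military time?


Input: 4:14 AM
AM hour stays: 4

04:14


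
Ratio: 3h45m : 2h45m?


Duration 1: 225 minutes
Duration 2: 165 minutes
Ratio = 225:165
GCD = 15
Simplified = 15:11
As a decimal: 15/11 ≈ 1.36

15:11 (1.36)


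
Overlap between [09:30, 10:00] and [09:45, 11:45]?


15 minutes

Meeting A: 570-600 (in minutes from midnight)
Meeting B: 585-705
Overlap start = max(570, 585) = 585
Overlap end = min(600, 705) = 600
Overlap = max(0, 600 - 585) = 15 min


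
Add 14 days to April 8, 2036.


April 22, 2036

Start: April 8, 2036
Add 14 days
April 8 + 14 = April 22, 2036


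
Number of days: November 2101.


30 days

Month: November (month 11)
November has 30 days


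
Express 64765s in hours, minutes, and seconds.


Hours: 64765 ÷ 3600 = 17 remainder 3565
Minutes: 3565 ÷ 60 = 59 remainder 25
Seconds: 25

17h 59m 25s


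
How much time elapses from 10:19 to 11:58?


End time in minutes: 11×60 + 58 = 718
Start time in minutes: 10×60 + 19 = 619
Difference = 718 - 619 = 99 minutes
= 1 hours 39 minutes

1h 39m


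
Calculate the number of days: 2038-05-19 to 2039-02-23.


From May 19, 2038 to February 23, 2039
Rest of May 2038: 31 - 19 = 12
Full months: June 30, July 31, August 31, September 30, October 31, November 30, December 31, January 31
Days into February 2039: 23
Total = 12 + 30 + 31 + 31 + 30 + 31 + 30 + 31 + 31 + 23 = 280 days

280 days


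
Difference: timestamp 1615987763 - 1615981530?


6233 seconds (1.7 hours / 0.07 days)

Difference = 1615987763 - 1615981530 = 6233 seconds
In hours: 6233 / 3600 ≈ 1.7
In days: 6233 / 86400 ≈ 0.07


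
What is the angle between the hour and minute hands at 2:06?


27.0°

Hour hand = 2×30 + 6×0.5 = 63.0°
Minute hand = 6×6 = 36°
Difference = |63.0 - 36| = 27.0°


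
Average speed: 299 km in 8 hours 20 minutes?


35.9 km/h

Distance: 299 km
Time: 8h 20m = 500 min = 500/60 = 25/3 hours
Speed = 299 ÷ (25/3) = 299 × 3 / 25 = 897/25 ≈ 35.9 km/h


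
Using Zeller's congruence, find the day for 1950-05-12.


Friday

Zeller's congruence:
q=12, m=5, k=50, j=19
h = (12 + ⌊13×6/5⌋ + 50 + ⌊50/4⌋ + ⌊19/4⌋ - 2×19) mod 7
= (12 + 15 + 50 + 12 + 4 - 38) mod 7
= 55 mod 7 = 6
h=6 → Friday


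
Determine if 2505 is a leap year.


No

Rules: divisible by 4 AND (not by 100 OR by 400)
2505 ÷ 4 = 626 remainder 1 → not divisible by 4
Not divisible by 4 → not a leap year


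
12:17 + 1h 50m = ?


Start: 737 minutes from midnight
Add: 110 minutes
Total: 847 minutes
Hours: 847 ÷ 60 = 14 remainder 7

14:07


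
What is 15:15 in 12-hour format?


Hour: 15
15 - 12 = 3 → PM

3:15 PM


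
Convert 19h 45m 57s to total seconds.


71157 seconds

Hours: 19 × 3600 = 68400
Minutes: 45 × 60 = 2700
Seconds: 57
Total = 68400 + 2700 + 57 = 71157


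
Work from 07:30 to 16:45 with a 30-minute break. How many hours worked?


8h 45m (525 minutes)

Total time = (16×60+45) - (7×60+30)
= 1005 - 450 = 555 min
Minus break: 555 - 30 = 525 min
= 8h 45m


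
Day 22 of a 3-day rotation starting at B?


Shift B

Shifts: A, B, C
Start: B (index 1)
Day 22: (1 + 22 - 1) mod 3
= 22 mod 3
= 1
Index 1 → shift B


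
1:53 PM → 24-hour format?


Input: 1:53 PM
PM: 1 + 12 = 13

13:53


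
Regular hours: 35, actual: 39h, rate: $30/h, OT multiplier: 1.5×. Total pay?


$1230.00

Regular: 35h × $30 = $1050.00
Overtime: 39 - 35 = 4h
OT pay: 4h × $30 × 1.5 = $180.00
Total = $1050.00 + $180.00 = $1230.00


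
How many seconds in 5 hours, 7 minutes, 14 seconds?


Hours: 5 × 3600 = 18000
Minutes: 7 × 60 = 420
Seconds: 14
Total = 18000 + 420 + 14 = 18434

18434 seconds


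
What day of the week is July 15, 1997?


Zeller's congruence:
q=15, m=7, k=97, j=19
h = (15 + ⌊13×8/5⌋ + 97 + ⌊97/4⌋ + ⌊19/4⌋ - 2×19) mod 7
= (15 + 20 + 97 + 24 + 4 - 38) mod 7
= 122 mod 7 = 3
h=3 → Tuesday

Tuesday


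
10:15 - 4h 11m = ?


Start: 615 minutes from midnight
Subtract: 251 minutes
Remaining: 615 - 251 = 364
Hours: 6, Minutes: 4

06:04


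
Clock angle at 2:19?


Hour hand = 2×30 + 19×0.5 = 69.5°
Minute hand = 19×6 = 114°
Difference = |69.5 - 114| = 44.5°

44.5°


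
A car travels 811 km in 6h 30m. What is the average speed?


124.8 km/h

Distance: 811 km
Time: 6h 30m = 390 min = 390/60 = 13/2 hours
Speed = 811 ÷ (13/2) = 811 × 2 / 13 = 1622/13 ≈ 124.8 km/h


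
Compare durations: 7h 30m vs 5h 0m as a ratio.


3:2 (1.50)

Duration 1: 450 minutes
Duration 2: 300 minutes
Ratio = 450:300
GCD = 150
Simplified = 3:2
As a decimal: 3/2 = 1.50


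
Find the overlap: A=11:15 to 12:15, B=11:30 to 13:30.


45 minutes

Meeting A: 675-735 (in minutes from midnight)
Meeting B: 690-810
Overlap start = max(675, 690) = 690
Overlap end = min(735, 810) = 735
Overlap = max(0, 735 - 690) = 45 min


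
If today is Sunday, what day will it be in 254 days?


Tuesday

Start: Sunday (index 6)
(6 + 254) mod 7
= 260 mod 7
= 1
Index 1 → Tuesday


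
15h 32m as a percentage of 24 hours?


Total minutes: 15×60 + 32 = 932
Day = 24×60 = 1440 minutes
Fraction = 932/1440 ≈ 0.6472
As a percentage: 932/1440 × 100 ≈ 64.72%

0.6472 (64.72%)


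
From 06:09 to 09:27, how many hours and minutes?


3h 18m

End time in minutes: 9×60 + 27 = 567
Start time in minutes: 6×60 + 9 = 369
Difference = 567 - 369 = 198 minutes
= 3 hours 18 minutes


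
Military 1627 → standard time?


Hour: 16
16 - 12 = 4 → PM

4:27 PM


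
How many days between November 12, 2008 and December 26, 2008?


From November 12, 2008 to December 26, 2008
Rest of November 2008: 30 - 12 = 18
Days into December 2008: 26
Total = 18 + 26 = 44 days

44 days


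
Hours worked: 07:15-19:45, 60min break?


11h 30m (690 minutes)

Total time = (19×60+45) - (7×60+15)
= 1185 - 435 = 750 min
Minus break: 750 - 60 = 690 min
= 11h 30m


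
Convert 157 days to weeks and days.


22 weeks 3 days

Weeks: 157 ÷ 7 = 22 remainder 3


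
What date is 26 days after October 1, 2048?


October 27, 2048

Start: October 1, 2048
Add 26 days
October 1 + 26 = October 27, 2048


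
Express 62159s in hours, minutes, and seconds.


Hours: 62159 ÷ 3600 = 17 remainder 959
Minutes: 959 ÷ 60 = 15 remainder 59
Seconds: 59

17h 15m 59s


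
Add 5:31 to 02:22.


Start: 142 minutes from midnight
Add: 331 minutes
Total: 473 minutes
Hours: 473 ÷ 60 = 7 remainder 53

07:53


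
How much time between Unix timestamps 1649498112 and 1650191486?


693374 seconds (192.6 hours / 8.03 days)

Difference = 1650191486 - 1649498112 = 693374 seconds
In hours: 693374 / 3600 ≈ 192.6
In days: 693374 / 86400 ≈ 8.03


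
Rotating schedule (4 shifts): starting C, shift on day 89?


Shifts: A, B, C, D
Start: C (index 2)
Day 89: (2 + 89 - 1) mod 4
= 90 mod 4
= 2
Index 2 → shift C

Shift C


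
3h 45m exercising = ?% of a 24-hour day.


15.6%

Time: 225 minutes
Day: 1440 minutes
Percentage = (225/1440) × 100 ≈ 15.6%


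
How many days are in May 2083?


31 days

Month: May (month 5)
May has 31 days


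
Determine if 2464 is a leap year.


Rules: divisible by 4 AND (not by 100 OR by 400)
2464 ÷ 4 = 616 exactly → divisible by 4
2464 ÷ 100 = 24 remainder 64 → not divisible by 100
Divisible by 4 but not by 100 → leap year

Yes


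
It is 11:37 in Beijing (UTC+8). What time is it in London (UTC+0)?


Time difference = UTC+0 - UTC+8 = -8 hours
New hour = (11 -8) mod 24
= 3 mod 24 = 3
Minutes unchanged → 03:37

03:37


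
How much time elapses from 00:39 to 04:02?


3h 23m

End time in minutes: 4×60 + 2 = 242
Start time in minutes: 0×60 + 39 = 39
Difference = 242 - 39 = 203 minutes
= 3 hours 23 minutes


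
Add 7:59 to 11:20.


Start: 680 minutes from midnight
Add: 479 minutes
Total: 1159 minutes
Hours: 1159 ÷ 60 = 19 remainder 19

19:19


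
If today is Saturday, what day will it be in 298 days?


Wednesday

Start: Saturday (index 5)
(5 + 298) mod 7
= 303 mod 7
= 2
Index 2 → Wednesday


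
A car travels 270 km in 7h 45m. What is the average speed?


34.8 km/h

Distance: 270 km
Time: 7h 45m = 465 min = 465/60 = 31/4 hours
Speed = 270 ÷ (31/4) = 270 × 4 / 31 = 1080/31 ≈ 34.8 km/h


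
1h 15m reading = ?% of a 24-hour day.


5.2%

Time: 75 minutes
Day: 1440 minutes
Percentage = (75/1440) × 100 ≈ 5.2%


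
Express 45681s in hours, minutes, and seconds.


12h 41m 21s

Hours: 45681 ÷ 3600 = 12 remainder 2481
Minutes: 2481 ÷ 60 = 41 remainder 21
Seconds: 21


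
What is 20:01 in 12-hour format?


8:01 PM

Hour: 20
20 - 12 = 8 → PM


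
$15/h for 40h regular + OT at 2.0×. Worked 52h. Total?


Regular: 40h × $15 = $600.00
Overtime: 52 - 40 = 12h
OT pay: 12h × $15 × 2.0 = $360.00
Total = $600.00 + $360.00 = $960.00

$960.00


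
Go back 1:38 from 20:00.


Start: 1200 minutes from midnight
Subtract: 98 minutes
Remaining: 1200 - 98 = 1102
Hours: 18, Minutes: 22

18:22


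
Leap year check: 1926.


No

Rules: divisible by 4 AND (not by 100 OR by 400)
1926 ÷ 4 = 481 remainder 2 → not divisible by 4
Not divisible by 4 → not a leap year


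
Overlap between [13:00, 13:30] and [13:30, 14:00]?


Meeting A: 780-810 (in minutes from midnight)
Meeting B: 810-840
Overlap start = max(780, 810) = 810
Overlap end = min(810, 840) = 810
Overlap = max(0, 810 - 810) = 0 min

0 minutes


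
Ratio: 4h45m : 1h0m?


19:4 (4.75)

Duration 1: 285 minutes
Duration 2: 60 minutes
Ratio = 285:60
GCD = 15
Simplified = 19:4
As a decimal: 19/4 = 4.75


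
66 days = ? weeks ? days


9 weeks 3 days

Weeks: 66 ÷ 7 = 9 remainder 3


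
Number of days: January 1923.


Month: January (month 1)
January has 31 days

31 days


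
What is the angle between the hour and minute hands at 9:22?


Hour hand = 9×30 + 22×0.5 = 281.0°
Minute hand = 22×6 = 132°
Difference = |281.0 - 132| = 149.0°

149.0°


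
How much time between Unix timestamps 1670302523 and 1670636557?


334034 seconds (92.8 hours / 3.87 days)

Difference = 1670636557 - 1670302523 = 334034 seconds
In hours: 334034 / 3600 ≈ 92.8
In days: 334034 / 86400 ≈ 3.87


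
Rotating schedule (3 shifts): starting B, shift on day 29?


Shift C

Shifts: A, B, C
Start: B (index 1)
Day 29: (1 + 29 - 1) mod 3
= 29 mod 3
= 2
Index 2 → shift C


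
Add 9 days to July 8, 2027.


Start: July 8, 2027
Add 9 days
July 8 + 9 = July 17, 2027

July 17, 2027


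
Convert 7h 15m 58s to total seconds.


Hours: 7 × 3600 = 25200
Minutes: 15 × 60 = 900
Seconds: 58
Total = 25200 + 900 + 58 = 26158

26158 seconds


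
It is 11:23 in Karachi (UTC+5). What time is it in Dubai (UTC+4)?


10:23

Time difference = UTC+4 - UTC+5 = -1 hours
New hour = (11 -1) mod 24
= 10 mod 24 = 10
Minutes unchanged → 10:23


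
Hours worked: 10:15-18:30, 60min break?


Total time = (18×60+30) - (10×60+15)
= 1110 - 615 = 495 min
Minus break: 495 - 60 = 435 min
= 7h 15m

7h 15m (435 minutes)


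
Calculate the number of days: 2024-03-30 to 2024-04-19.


From March 30, 2024 to April 19, 2024
Rest of March 2024: 31 - 30 = 1
Days into April 2024: 19
Total = 1 + 19 = 20 days

20 days


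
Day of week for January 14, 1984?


Saturday

Zeller's congruence:
q=14, m=13, k=83, j=19
h = (14 + ⌊13×14/5⌋ + 83 + ⌊83/4⌋ + ⌊19/4⌋ - 2×19) mod 7
= (14 + 36 + 83 + 20 + 4 - 38) mod 7
= 119 mod 7 = 0
h=0 → Saturday


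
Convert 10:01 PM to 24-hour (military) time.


22:01

Input: 10:01 PM
PM: 10 + 12 = 22


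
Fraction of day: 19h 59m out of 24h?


0.8326 (83.26%)

Total minutes: 19×60 + 59 = 1199
Day = 24×60 = 1440 minutes
Fraction = 1199/1440 ≈ 0.8326
As a percentage: 1199/1440 × 100 ≈ 83.26%


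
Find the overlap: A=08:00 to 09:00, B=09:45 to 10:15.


0 minutes

Meeting A: 480-540 (in minutes from midnight)
Meeting B: 585-615
Overlap start = max(480, 585) = 585
Overlap end = min(540, 615) = 540
Overlap = max(0, 540 - 585) = 0 min


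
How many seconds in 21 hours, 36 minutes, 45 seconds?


77805 seconds

Hours: 21 × 3600 = 75600
Minutes: 36 × 60 = 2160
Seconds: 45
Total = 75600 + 2160 + 45 = 77805


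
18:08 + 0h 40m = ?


18:48

Start: 1088 minutes from midnight
Add: 40 minutes
Total: 1128 minutes
Hours: 1128 ÷ 60 = 18 remainder 48


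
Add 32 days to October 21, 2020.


November 22, 2020

Start: October 21, 2020
Add 32 days
October 21 → November 1: 31 - 21 + 1 = 11 days (32 - 11 = 21 left)
November 1 + 21 = November 22, 2020


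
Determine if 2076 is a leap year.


Yes

Rules: divisible by 4 AND (not by 100 OR by 400)
2076 ÷ 4 = 519 exactly → divisible by 4
2076 ÷ 100 = 20 remainder 76 → not divisible by 100
Divisible by 4 but not by 100 → leap year


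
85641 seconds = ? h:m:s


23h 47m 21s

Hours: 85641 ÷ 3600 = 23 remainder 2841
Minutes: 2841 ÷ 60 = 47 remainder 21
Seconds: 21


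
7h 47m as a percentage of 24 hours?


0.3243 (32.43%)

Total minutes: 7×60 + 47 = 467
Day = 24×60 = 1440 minutes
Fraction = 467/1440 ≈ 0.3243
As a percentage: 467/1440 × 100 ≈ 32.43%


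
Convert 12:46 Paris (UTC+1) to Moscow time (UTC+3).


14:46

Time difference = UTC+3 - UTC+1 = +2 hours
New hour = (12 + 2) mod 24
= 14 mod 24 = 14
Minutes unchanged → 14:46


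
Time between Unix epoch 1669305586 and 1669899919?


Difference = 1669899919 - 1669305586 = 594333 seconds
In hours: 594333 / 3600 ≈ 165.1
In days: 594333 / 86400 ≈ 6.88

594333 seconds (165.1 hours / 6.88 days)


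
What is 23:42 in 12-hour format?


11:42 PM

Hour: 23
23 - 12 = 11 → PM


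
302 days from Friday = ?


Saturday

Start: Friday (index 4)
(4 + 302) mod 7
= 306 mod 7
= 5
Index 5 → Saturday


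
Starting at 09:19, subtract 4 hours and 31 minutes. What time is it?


Start: 559 minutes from midnight
Subtract: 271 minutes
Remaining: 559 - 271 = 288
Hours: 4, Minutes: 48

04:48


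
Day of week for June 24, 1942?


Wednesday

Zeller's congruence:
q=24, m=6, k=42, j=19
h = (24 + ⌊13×7/5⌋ + 42 + ⌊42/4⌋ + ⌊19/4⌋ - 2×19) mod 7
= (24 + 18 + 42 + 10 + 4 - 38) mod 7
= 60 mod 7 = 4
h=4 → Wednesday


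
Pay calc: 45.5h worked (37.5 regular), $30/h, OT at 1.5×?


Regular: 37.5h × $30 = $1125.00
Overtime: 45.5 - 37.5 = 8.0h
OT pay: 8.0h × $30 × 1.5 = $360.00
Total = $1125.00 + $360.00 = $1485.00

$1485.00


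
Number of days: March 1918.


Month: March (month 3)
March has 31 days

31 days


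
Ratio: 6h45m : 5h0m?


Duration 1: 405 minutes
Duration 2: 300 minutes
Ratio = 405:300
GCD = 15
Simplified = 27:20
As a decimal: 27/20 = 1.35

27:20 (1.35)


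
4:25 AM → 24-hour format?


Input: 4:25 AM
AM hour stays: 4

04:25


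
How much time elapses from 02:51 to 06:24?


3h 33m

End time in minutes: 6×60 + 24 = 384
Start time in minutes: 2×60 + 51 = 171
Difference = 384 - 171 = 213 minutes
= 3 hours 33 minutes


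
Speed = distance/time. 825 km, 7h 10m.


Distance: 825 km
Time: 7h 10m = 430 min = 430/60 = 43/6 hours
Speed = 825 ÷ (43/6) = 825 × 6 / 43 = 4950/43 ≈ 115.1 km/h

115.1 km/h


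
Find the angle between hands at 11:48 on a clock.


66.0°

Hour hand = 11×30 + 48×0.5 = 354.0°
Minute hand = 48×6 = 288°
Difference = |354.0 - 288| = 66.0°


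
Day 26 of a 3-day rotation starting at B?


Shift C

Shifts: A, B, C
Start: B (index 1)
Day 26: (1 + 26 - 1) mod 3
= 26 mod 3
= 2
Index 2 → shift C


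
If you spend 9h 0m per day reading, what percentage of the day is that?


37.5%

Time: 540 minutes
Day: 1440 minutes
Percentage = (540/1440) × 100 = 37.5%


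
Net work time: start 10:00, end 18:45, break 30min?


8h 15m (495 minutes)

Total time = (18×60+45) - (10×60+0)
= 1125 - 600 = 525 min
Minus break: 525 - 30 = 495 min
= 8h 15m


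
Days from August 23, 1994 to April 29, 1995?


From August 23, 1994 to April 29, 1995
Rest of August 1994: 31 - 23 = 8
Full months: September 30, October 31, November 30, December 31, January 31, February 1995 28, March 31
Days into April 1995: 29
Total = 8 + 30 + 31 + 30 + 31 + 31 + 28 + 31 + 29 = 249 days

249 days


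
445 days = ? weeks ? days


Weeks: 445 ÷ 7 = 63 remainder 4

63 weeks 4 days


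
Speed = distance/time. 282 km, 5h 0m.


56.4 km/h

Distance: 282 km
Time: 5 hours
Speed = 282 / 5 = 56.4 km/h


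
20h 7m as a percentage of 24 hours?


Total minutes: 20×60 + 7 = 1207
Day = 24×60 = 1440 minutes
Fraction = 1207/1440 ≈ 0.8382
As a percentage: 1207/1440 × 100 ≈ 83.82%

0.8382 (83.82%)


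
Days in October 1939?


31 days

Month: October (month 10)
October has 31 days


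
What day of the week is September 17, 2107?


Saturday

Zeller's congruence:
q=17, m=9, k=7, j=21
h = (17 + ⌊13×10/5⌋ + 7 + ⌊7/4⌋ + ⌊21/4⌋ - 2×21) mod 7
= (17 + 26 + 7 + 1 + 5 - 42) mod 7
= 14 mod 7 = 0
h=0 → Saturday


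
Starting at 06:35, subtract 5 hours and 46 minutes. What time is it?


00:49

Start: 395 minutes from midnight
Subtract: 346 minutes
Remaining: 395 - 346 = 49
Hours: 0, Minutes: 49


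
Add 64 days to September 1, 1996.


November 4, 1996

Start: September 1, 1996
Add 64 days
September 1 → October 1: 30 - 1 + 1 = 30 days (64 - 30 = 34 left)
October 1 → November 1: 31 - 1 + 1 = 31 days (34 - 31 = 3 left)
November 1 + 3 = November 4, 1996


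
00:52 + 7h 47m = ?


Start: 52 minutes from midnight
Add: 467 minutes
Total: 519 minutes
Hours: 519 ÷ 60 = 8 remainder 39

08:39


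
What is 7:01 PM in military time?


19:01

Input: 7:01 PM
PM: 7 + 12 = 19


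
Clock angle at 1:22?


91.0°

Hour hand = 1×30 + 22×0.5 = 41.0°
Minute hand = 22×6 = 132°
Difference = |41.0 - 132| = 91.0°


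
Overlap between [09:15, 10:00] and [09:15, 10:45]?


45 minutes

Meeting A: 555-600 (in minutes from midnight)
Meeting B: 555-645
Overlap start = max(555, 555) = 555
Overlap end = min(600, 645) = 600
Overlap = max(0, 600 - 555) = 45 min


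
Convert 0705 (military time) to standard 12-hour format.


Hour: 7
7 < 12 → AM

7:05 AM


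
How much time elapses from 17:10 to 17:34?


0h 24m

End time in minutes: 17×60 + 34 = 1054
Start time in minutes: 17×60 + 10 = 1030
Difference = 1054 - 1030 = 24 minutes
= 0 hours 24 minutes


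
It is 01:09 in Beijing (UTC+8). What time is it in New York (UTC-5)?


Time difference = UTC-5 - UTC+8 = -13 hours
New hour = (1 -13) mod 24
= -12 mod 24 = 12
Minutes unchanged → 12:09; -12 < 0 → previous day

12:09 (previous day)


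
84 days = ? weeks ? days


12 weeks 0 days

Weeks: 84 ÷ 7 = 12 remainder 0


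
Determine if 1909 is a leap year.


Rules: divisible by 4 AND (not by 100 OR by 400)
1909 ÷ 4 = 477 remainder 1 → not divisible by 4
Not divisible by 4 → not a leap year

No


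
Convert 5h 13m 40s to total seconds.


Hours: 5 × 3600 = 18000
Minutes: 13 × 60 = 780
Seconds: 40
Total = 18000 + 780 + 40 = 18820

18820 seconds


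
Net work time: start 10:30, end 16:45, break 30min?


Total time = (16×60+45) - (10×60+30)
= 1005 - 630 = 375 min
Minus break: 375 - 30 = 345 min
= 5h 45m

5h 45m (345 minutes)


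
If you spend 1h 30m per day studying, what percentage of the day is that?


Time: 90 minutes
Day: 1440 minutes
Percentage = (90/1440) × 100 ≈ 6.3%

6.3%


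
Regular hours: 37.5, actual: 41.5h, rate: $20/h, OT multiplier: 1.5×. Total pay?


Regular: 37.5h × $20 = $750.00
Overtime: 41.5 - 37.5 = 4.0h
OT pay: 4.0h × $20 × 1.5 = $120.00
Total = $750.00 + $120.00 = $870.00

$870.00


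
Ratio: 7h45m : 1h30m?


Duration 1: 465 minutes
Duration 2: 90 minutes
Ratio = 465:90
GCD = 15
Simplified = 31:6
As a decimal: 31/6 ≈ 5.17

31:6 (5.17)


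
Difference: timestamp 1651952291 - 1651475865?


Difference = 1651952291 - 1651475865 = 476426 seconds
In hours: 476426 / 3600 ≈ 132.3
In days: 476426 / 86400 ≈ 5.51

476426 seconds (132.3 hours / 5.51 days)


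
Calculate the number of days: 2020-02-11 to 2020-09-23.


225 days

From February 11, 2020 to September 23, 2020
Rest of February 2020: 29 - 11 = 18
Full months: March 31, April 30, May 31, June 30, July 31, August 31
Days into September 2020: 23
Total = 18 + 31 + 30 + 31 + 30 + 31 + 31 + 23 = 225 days


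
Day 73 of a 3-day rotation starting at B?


Shift B

Shifts: A, B, C
Start: B (index 1)
Day 73: (1 + 73 - 1) mod 3
= 73 mod 3
= 1
Index 1 → shift B


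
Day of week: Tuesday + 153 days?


Start: Tuesday (index 1)
(1 + 153) mod 7
= 154 mod 7
= 0
Index 0 → Monday

Monday


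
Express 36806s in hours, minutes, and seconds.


10h 13m 26s

Hours: 36806 ÷ 3600 = 10 remainder 806
Minutes: 806 ÷ 60 = 13 remainder 26
Seconds: 26


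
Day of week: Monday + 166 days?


Saturday

Start: Monday (index 0)
(0 + 166) mod 7
= 166 mod 7
= 5
Index 5 → Saturday


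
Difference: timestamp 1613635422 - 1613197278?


438144 seconds (121.7 hours / 5.07 days)

Difference = 1613635422 - 1613197278 = 438144 seconds
In hours: 438144 / 3600 ≈ 121.7
In days: 438144 / 86400 ≈ 5.07


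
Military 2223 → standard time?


Hour: 22
22 - 12 = 10 → PM

10:23 PM


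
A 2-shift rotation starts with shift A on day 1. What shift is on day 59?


Shifts: A, B
Start: A (index 0)
Day 59: (0 + 59 - 1) mod 2
= 58 mod 2
= 0
Index 0 → shift A

Shift A


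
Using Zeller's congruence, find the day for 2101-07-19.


Zeller's congruence:
q=19, m=7, k=1, j=21
h = (19 + ⌊13×8/5⌋ + 1 + ⌊1/4⌋ + ⌊21/4⌋ - 2×21) mod 7
= (19 + 20 + 1 + 0 + 5 - 42) mod 7
= 3 mod 7 = 3
h=3 → Tuesday

Tuesday


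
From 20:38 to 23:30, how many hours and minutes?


2h 52m

End time in minutes: 23×60 + 30 = 1410
Start time in minutes: 20×60 + 38 = 1238
Difference = 1410 - 1238 = 172 minutes
= 2 hours 52 minutes


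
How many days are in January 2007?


31 days

Month: January (month 1)
January has 31 days


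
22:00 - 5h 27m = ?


Start: 1320 minutes from midnight
Subtract: 327 minutes
Remaining: 1320 - 327 = 993
Hours: 16, Minutes: 33

16:33


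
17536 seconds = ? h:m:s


4h 52m 16s

Hours: 17536 ÷ 3600 = 4 remainder 3136
Minutes: 3136 ÷ 60 = 52 remainder 16
Seconds: 16


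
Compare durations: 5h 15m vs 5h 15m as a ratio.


Duration 1: 315 minutes
Duration 2: 315 minutes
Ratio = 315:315
GCD = 315
Simplified = 1:1
As a decimal: 1/1 = 1.00

1:1 (1.00)


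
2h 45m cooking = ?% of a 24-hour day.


11.5%

Time: 165 minutes
Day: 1440 minutes
Percentage = (165/1440) × 100 ≈ 11.5%


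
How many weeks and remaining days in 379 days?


54 weeks 1 days

Weeks: 379 ÷ 7 = 54 remainder 1


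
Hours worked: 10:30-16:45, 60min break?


Total time = (16×60+45) - (10×60+30)
= 1005 - 630 = 375 min
Minus break: 375 - 60 = 315 min
= 5h 15m

5h 15m (315 minutes)


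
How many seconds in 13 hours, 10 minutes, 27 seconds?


47427 seconds

Hours: 13 × 3600 = 46800
Minutes: 10 × 60 = 600
Seconds: 27
Total = 46800 + 600 + 27 = 47427


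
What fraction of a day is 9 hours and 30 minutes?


0.3958 (39.58%)

Total minutes: 9×60 + 30 = 570
Day = 24×60 = 1440 minutes
Fraction = 570/1440 ≈ 0.3958
As a percentage: 570/1440 × 100 ≈ 39.58%


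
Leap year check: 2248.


Yes

Rules: divisible by 4 AND (not by 100 OR by 400)
2248 ÷ 4 = 562 exactly → divisible by 4
2248 ÷ 100 = 22 remainder 48 → not divisible by 100
Divisible by 4 but not by 100 → leap year


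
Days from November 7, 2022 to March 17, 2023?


130 days

From November 7, 2022 to March 17, 2023
Rest of November 2022: 30 - 7 = 23
Full months: December 31, January 31, February 2023 28
Days into March 2023: 17
Total = 23 + 31 + 31 + 28 + 17 = 130 days


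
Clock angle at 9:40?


50.0°

Hour hand = 9×30 + 40×0.5 = 290.0°
Minute hand = 40×6 = 240°
Difference = |290.0 - 240| = 50.0°


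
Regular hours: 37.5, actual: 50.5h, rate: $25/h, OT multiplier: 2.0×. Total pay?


Regular: 37.5h × $25 = $937.50
Overtime: 50.5 - 37.5 = 13.0h
OT pay: 13.0h × $25 × 2.0 = $650.00
Total = $937.50 + $650.00 = $1587.50

$1587.50


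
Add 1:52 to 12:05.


Start: 725 minutes from midnight
Add: 112 minutes
Total: 837 minutes
Hours: 837 ÷ 60 = 13 remainder 57

13:57


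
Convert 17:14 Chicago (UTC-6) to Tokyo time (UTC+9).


08:14 (next day)

Time difference = UTC+9 - UTC-6 = +15 hours
New hour = (17 + 15) mod 24
= 32 mod 24 = 8
Minutes unchanged → 08:14; 32 ≥ 24 → next day


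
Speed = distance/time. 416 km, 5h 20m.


78.0 km/h

Distance: 416 km
Time: 5h 20m = 320 min = 320/60 = 16/3 hours
Speed = 416 ÷ (16/3) = 416 × 3 / 16 = 1248/16 = 78.0 km/h


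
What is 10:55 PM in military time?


22:55

Input: 10:55 PM
PM: 10 + 12 = 22


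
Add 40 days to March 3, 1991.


Start: March 3, 1991
Add 40 days
March 3 → April 1: 31 - 3 + 1 = 29 days (40 - 29 = 11 left)
April 1 + 11 = April 12, 1991

April 12, 1991


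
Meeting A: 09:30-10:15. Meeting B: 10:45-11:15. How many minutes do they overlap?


Meeting A: 570-615 (in minutes from midnight)
Meeting B: 645-675
Overlap start = max(570, 645) = 645
Overlap end = min(615, 675) = 615
Overlap = max(0, 615 - 645) = 0 min

0 minutes


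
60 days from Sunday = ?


Start: Sunday (index 6)
(6 + 60) mod 7
= 66 mod 7
= 3
Index 3 → Thursday

Thursday


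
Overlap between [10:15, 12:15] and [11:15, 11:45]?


30 minutes

Meeting A: 615-735 (in minutes from midnight)
Meeting B: 675-705
Overlap start = max(615, 675) = 675
Overlap end = min(735, 705) = 705
Overlap = max(0, 705 - 675) = 30 min


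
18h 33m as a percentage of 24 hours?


0.7729 (77.29%)

Total minutes: 18×60 + 33 = 1113
Day = 24×60 = 1440 minutes
Fraction = 1113/1440 ≈ 0.7729
As a percentage: 1113/1440 × 100 ≈ 77.29%


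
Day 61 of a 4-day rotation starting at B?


Shift B

Shifts: A, B, C, D
Start: B (index 1)
Day 61: (1 + 61 - 1) mod 4
= 61 mod 4
= 1
Index 1 → shift B


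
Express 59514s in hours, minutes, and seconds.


16h 31m 54s

Hours: 59514 ÷ 3600 = 16 remainder 1914
Minutes: 1914 ÷ 60 = 31 remainder 54
Seconds: 54


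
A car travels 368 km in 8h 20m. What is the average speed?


44.2 km/h

Distance: 368 km
Time: 8h 20m = 500 min = 500/60 = 25/3 hours
Speed = 368 ÷ (25/3) = 368 × 3 / 25 = 1104/25 ≈ 44.2 km/h


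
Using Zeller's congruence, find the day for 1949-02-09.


Zeller's congruence:
q=9, m=14, k=48, j=19
h = (9 + ⌊13×15/5⌋ + 48 + ⌊48/4⌋ + ⌊19/4⌋ - 2×19) mod 7
= (9 + 39 + 48 + 12 + 4 - 38) mod 7
= 74 mod 7 = 4
h=4 → Wednesday

Wednesday


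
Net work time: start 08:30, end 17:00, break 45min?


Total time = (17×60+0) - (8×60+30)
= 1020 - 510 = 510 min
Minus break: 510 - 45 = 465 min
= 7h 45m

7h 45m (465 minutes)


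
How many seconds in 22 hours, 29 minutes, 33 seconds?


Hours: 22 × 3600 = 79200
Minutes: 29 × 60 = 1740
Seconds: 33
Total = 79200 + 1740 + 33 = 80973

80973 seconds


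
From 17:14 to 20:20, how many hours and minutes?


3h 6m

End time in minutes: 20×60 + 20 = 1220
Start time in minutes: 17×60 + 14 = 1034
Difference = 1220 - 1034 = 186 minutes
= 3 hours 6 minutes


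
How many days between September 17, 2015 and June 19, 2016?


From September 17, 2015 to June 19, 2016
Rest of September 2015: 30 - 17 = 13
Full months: October 31, November 30, December 31, January 31, February 2016 29, March 31, April 30, May 31
Days into June 2016: 19
Total = 13 + 31 + 30 + 31 + 31 + 29 + 31 + 30 + 31 + 19 = 276 days

276 days


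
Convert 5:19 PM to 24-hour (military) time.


17:19

Input: 5:19 PM
PM: 5 + 12 = 17


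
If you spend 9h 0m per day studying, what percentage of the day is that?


Time: 540 minutes
Day: 1440 minutes
Percentage = (540/1440) × 100 = 37.5%

37.5%
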